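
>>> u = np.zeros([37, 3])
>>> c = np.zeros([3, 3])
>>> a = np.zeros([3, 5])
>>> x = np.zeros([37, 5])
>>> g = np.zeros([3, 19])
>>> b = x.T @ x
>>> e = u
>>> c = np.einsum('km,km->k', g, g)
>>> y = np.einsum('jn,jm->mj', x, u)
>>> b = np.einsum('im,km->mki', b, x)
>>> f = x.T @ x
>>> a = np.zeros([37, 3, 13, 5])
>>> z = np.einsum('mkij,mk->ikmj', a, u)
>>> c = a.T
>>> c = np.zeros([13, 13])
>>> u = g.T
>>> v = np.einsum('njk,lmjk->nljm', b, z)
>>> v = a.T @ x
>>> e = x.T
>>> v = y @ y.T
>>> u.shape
(19, 3)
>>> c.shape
(13, 13)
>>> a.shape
(37, 3, 13, 5)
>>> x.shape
(37, 5)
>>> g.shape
(3, 19)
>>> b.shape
(5, 37, 5)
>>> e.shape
(5, 37)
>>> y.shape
(3, 37)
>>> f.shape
(5, 5)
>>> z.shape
(13, 3, 37, 5)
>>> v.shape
(3, 3)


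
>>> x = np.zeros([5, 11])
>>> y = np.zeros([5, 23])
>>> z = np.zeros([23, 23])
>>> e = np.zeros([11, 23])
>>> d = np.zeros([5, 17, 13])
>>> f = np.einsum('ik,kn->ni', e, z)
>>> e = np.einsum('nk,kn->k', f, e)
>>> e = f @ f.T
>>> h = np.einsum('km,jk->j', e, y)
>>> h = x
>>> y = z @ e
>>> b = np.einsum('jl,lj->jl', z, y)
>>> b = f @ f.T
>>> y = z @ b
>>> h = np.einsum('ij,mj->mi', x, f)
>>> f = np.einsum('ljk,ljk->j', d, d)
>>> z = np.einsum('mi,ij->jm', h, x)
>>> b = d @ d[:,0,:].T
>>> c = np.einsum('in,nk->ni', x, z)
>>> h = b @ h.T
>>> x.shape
(5, 11)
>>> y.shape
(23, 23)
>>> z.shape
(11, 23)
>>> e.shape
(23, 23)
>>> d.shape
(5, 17, 13)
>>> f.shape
(17,)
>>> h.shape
(5, 17, 23)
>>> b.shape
(5, 17, 5)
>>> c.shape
(11, 5)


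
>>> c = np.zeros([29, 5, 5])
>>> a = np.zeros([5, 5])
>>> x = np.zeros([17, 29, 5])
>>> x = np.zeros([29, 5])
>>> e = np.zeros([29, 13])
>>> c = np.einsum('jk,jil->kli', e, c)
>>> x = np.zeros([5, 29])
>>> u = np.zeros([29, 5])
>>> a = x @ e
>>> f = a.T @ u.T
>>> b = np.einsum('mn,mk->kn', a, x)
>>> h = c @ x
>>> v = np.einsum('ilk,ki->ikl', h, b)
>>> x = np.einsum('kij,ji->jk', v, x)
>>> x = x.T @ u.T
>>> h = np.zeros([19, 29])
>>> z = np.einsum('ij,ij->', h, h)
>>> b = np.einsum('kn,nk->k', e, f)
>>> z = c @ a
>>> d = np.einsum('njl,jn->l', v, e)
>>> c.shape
(13, 5, 5)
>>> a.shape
(5, 13)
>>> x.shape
(13, 29)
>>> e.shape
(29, 13)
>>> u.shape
(29, 5)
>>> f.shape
(13, 29)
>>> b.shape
(29,)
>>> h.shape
(19, 29)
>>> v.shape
(13, 29, 5)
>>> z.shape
(13, 5, 13)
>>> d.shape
(5,)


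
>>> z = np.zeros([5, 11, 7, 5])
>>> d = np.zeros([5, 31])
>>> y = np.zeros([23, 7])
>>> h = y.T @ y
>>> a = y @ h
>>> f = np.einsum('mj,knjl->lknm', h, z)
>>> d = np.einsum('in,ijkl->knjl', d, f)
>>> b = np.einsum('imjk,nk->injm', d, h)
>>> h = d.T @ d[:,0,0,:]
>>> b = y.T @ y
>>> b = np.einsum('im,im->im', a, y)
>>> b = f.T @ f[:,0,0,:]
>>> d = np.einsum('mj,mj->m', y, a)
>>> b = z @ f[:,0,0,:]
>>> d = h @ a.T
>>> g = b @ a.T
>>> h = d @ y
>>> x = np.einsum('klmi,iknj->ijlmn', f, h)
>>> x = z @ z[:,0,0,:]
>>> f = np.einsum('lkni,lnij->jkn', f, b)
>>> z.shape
(5, 11, 7, 5)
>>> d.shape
(7, 5, 31, 23)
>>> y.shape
(23, 7)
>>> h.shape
(7, 5, 31, 7)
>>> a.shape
(23, 7)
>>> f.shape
(7, 5, 11)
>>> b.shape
(5, 11, 7, 7)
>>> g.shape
(5, 11, 7, 23)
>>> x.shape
(5, 11, 7, 5)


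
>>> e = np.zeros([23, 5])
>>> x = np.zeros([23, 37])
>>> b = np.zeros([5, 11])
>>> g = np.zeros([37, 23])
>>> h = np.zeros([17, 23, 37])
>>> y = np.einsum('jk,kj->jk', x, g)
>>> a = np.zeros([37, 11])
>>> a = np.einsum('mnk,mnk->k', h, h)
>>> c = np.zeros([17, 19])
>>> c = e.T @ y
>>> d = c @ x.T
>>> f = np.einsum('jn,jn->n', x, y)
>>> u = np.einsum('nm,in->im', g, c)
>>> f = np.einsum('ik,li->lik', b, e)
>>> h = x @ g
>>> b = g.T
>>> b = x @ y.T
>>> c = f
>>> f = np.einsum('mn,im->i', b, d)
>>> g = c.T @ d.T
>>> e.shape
(23, 5)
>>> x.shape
(23, 37)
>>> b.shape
(23, 23)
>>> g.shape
(11, 5, 5)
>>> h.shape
(23, 23)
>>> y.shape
(23, 37)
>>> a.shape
(37,)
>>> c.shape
(23, 5, 11)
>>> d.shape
(5, 23)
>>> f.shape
(5,)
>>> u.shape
(5, 23)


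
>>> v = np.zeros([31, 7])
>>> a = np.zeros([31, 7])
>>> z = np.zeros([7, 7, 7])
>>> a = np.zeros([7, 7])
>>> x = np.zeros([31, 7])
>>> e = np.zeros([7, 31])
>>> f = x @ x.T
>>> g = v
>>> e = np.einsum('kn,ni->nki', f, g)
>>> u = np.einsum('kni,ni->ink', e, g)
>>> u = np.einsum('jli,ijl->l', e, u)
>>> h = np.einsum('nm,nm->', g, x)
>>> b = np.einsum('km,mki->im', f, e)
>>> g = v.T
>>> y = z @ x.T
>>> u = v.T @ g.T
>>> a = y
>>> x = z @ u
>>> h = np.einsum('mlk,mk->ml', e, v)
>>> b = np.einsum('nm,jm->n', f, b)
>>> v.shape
(31, 7)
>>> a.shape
(7, 7, 31)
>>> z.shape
(7, 7, 7)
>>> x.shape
(7, 7, 7)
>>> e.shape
(31, 31, 7)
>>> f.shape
(31, 31)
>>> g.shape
(7, 31)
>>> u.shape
(7, 7)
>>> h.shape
(31, 31)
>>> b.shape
(31,)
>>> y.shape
(7, 7, 31)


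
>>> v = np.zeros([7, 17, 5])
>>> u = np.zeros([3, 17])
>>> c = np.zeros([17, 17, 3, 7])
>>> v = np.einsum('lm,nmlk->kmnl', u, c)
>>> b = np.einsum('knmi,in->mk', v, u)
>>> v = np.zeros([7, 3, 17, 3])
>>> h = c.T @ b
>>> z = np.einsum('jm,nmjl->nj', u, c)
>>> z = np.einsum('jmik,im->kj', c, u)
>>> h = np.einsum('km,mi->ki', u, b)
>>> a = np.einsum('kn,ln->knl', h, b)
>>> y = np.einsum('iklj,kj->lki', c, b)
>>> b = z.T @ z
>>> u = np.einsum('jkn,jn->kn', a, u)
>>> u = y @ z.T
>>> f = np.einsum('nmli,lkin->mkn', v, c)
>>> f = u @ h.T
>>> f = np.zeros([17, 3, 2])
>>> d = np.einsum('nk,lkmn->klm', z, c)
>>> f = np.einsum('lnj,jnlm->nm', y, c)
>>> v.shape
(7, 3, 17, 3)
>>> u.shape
(3, 17, 7)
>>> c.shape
(17, 17, 3, 7)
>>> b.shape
(17, 17)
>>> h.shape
(3, 7)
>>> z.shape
(7, 17)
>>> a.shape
(3, 7, 17)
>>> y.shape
(3, 17, 17)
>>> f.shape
(17, 7)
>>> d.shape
(17, 17, 3)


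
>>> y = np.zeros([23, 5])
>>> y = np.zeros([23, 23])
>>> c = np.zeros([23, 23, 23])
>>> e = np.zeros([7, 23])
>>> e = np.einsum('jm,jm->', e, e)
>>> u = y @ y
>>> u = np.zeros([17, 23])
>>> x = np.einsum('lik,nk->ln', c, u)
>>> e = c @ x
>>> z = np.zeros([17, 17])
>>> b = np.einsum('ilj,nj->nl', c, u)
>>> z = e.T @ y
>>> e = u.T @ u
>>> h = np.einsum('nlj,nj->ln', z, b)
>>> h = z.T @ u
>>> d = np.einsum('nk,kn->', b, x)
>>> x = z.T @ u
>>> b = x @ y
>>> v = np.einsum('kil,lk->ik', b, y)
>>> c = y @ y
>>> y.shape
(23, 23)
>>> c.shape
(23, 23)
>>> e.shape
(23, 23)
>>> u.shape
(17, 23)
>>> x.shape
(23, 23, 23)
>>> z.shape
(17, 23, 23)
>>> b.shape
(23, 23, 23)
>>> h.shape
(23, 23, 23)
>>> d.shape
()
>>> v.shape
(23, 23)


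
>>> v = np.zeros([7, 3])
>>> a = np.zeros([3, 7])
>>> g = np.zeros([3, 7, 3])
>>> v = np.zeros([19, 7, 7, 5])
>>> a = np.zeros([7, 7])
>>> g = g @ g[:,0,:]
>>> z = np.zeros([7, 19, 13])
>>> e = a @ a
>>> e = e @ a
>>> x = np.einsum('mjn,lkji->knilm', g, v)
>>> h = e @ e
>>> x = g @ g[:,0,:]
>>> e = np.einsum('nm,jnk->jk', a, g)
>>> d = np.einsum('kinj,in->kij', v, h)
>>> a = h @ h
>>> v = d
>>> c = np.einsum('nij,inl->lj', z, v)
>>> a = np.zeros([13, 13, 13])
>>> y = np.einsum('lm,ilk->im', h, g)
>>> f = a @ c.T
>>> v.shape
(19, 7, 5)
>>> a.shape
(13, 13, 13)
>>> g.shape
(3, 7, 3)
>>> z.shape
(7, 19, 13)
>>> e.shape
(3, 3)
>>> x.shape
(3, 7, 3)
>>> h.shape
(7, 7)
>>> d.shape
(19, 7, 5)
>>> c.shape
(5, 13)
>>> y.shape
(3, 7)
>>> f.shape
(13, 13, 5)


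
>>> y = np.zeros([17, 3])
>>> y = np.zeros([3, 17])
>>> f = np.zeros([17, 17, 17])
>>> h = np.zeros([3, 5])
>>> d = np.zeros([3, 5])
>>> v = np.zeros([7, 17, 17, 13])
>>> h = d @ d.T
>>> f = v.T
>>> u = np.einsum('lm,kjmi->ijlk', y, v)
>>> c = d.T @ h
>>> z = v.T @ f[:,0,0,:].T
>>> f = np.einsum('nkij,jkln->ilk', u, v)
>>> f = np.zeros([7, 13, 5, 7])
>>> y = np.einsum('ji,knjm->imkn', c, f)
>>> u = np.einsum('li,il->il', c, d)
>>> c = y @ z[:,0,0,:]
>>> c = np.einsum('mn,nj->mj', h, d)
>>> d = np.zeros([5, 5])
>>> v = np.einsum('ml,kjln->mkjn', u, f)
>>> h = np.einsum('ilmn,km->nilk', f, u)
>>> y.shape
(3, 7, 7, 13)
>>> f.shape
(7, 13, 5, 7)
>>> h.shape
(7, 7, 13, 3)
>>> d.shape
(5, 5)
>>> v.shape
(3, 7, 13, 7)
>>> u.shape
(3, 5)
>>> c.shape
(3, 5)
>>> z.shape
(13, 17, 17, 13)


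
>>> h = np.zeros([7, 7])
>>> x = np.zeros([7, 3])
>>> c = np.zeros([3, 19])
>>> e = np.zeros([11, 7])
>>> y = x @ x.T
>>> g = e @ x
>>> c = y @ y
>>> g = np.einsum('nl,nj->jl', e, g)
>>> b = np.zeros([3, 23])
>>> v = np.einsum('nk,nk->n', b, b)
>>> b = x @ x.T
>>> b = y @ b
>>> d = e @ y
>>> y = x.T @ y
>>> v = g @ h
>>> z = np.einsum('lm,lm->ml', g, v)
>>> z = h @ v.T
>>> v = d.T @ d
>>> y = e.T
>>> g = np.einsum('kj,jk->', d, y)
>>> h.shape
(7, 7)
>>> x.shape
(7, 3)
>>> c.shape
(7, 7)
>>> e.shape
(11, 7)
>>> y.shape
(7, 11)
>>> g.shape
()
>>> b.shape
(7, 7)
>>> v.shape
(7, 7)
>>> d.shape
(11, 7)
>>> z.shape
(7, 3)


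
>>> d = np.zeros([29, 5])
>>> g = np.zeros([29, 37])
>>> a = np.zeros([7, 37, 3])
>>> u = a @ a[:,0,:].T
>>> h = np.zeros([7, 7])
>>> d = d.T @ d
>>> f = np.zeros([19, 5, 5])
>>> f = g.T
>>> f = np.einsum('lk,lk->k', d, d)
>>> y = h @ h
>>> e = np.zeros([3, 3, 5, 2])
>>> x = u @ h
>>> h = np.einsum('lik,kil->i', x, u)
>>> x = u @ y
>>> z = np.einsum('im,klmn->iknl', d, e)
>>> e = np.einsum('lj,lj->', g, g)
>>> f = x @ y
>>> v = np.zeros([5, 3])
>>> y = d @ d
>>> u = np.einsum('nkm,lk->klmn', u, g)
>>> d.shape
(5, 5)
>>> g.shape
(29, 37)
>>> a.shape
(7, 37, 3)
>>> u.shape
(37, 29, 7, 7)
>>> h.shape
(37,)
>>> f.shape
(7, 37, 7)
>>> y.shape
(5, 5)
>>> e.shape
()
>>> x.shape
(7, 37, 7)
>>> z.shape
(5, 3, 2, 3)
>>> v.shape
(5, 3)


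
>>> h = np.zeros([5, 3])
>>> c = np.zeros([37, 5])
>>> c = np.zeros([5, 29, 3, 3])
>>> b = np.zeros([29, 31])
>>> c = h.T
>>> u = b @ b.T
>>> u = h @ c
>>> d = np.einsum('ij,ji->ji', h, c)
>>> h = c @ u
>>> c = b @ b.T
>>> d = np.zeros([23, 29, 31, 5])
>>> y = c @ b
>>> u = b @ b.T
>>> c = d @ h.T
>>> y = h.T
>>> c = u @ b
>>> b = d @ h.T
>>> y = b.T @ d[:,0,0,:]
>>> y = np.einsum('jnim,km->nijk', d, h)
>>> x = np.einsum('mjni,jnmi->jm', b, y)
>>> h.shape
(3, 5)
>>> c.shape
(29, 31)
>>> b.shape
(23, 29, 31, 3)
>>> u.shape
(29, 29)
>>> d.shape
(23, 29, 31, 5)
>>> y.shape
(29, 31, 23, 3)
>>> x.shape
(29, 23)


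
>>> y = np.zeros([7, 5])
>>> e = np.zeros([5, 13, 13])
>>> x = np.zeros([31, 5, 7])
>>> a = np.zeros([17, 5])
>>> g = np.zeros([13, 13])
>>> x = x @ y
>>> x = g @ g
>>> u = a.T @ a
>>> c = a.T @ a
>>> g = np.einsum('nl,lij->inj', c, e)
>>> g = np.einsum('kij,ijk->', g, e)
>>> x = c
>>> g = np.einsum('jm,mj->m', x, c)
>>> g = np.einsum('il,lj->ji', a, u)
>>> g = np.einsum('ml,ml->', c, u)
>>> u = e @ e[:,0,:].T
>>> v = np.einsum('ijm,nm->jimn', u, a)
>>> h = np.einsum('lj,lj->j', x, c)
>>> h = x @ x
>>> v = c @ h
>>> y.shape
(7, 5)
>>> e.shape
(5, 13, 13)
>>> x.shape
(5, 5)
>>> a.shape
(17, 5)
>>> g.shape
()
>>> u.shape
(5, 13, 5)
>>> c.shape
(5, 5)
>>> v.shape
(5, 5)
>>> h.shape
(5, 5)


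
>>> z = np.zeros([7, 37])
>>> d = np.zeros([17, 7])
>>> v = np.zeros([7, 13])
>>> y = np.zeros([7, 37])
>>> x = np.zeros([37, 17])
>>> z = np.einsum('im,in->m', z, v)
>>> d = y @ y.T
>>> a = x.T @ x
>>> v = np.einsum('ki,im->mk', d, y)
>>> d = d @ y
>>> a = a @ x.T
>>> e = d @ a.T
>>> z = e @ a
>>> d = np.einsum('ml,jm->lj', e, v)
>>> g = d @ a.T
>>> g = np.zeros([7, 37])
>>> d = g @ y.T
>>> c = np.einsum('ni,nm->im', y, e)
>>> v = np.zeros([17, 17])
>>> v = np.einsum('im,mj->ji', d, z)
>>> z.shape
(7, 37)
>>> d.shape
(7, 7)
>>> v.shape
(37, 7)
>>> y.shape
(7, 37)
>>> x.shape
(37, 17)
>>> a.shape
(17, 37)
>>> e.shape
(7, 17)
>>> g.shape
(7, 37)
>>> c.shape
(37, 17)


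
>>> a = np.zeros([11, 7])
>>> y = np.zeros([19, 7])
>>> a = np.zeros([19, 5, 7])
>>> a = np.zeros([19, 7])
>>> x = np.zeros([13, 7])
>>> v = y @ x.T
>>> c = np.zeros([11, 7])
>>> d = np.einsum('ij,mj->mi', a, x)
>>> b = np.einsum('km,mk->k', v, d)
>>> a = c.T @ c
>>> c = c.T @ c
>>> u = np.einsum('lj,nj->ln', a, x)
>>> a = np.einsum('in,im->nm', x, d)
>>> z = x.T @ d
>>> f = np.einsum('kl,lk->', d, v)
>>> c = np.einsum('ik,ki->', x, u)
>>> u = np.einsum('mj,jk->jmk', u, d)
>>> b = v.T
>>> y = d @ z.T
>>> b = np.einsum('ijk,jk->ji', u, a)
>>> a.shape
(7, 19)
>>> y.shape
(13, 7)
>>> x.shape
(13, 7)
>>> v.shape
(19, 13)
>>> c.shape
()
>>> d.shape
(13, 19)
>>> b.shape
(7, 13)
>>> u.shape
(13, 7, 19)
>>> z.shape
(7, 19)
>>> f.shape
()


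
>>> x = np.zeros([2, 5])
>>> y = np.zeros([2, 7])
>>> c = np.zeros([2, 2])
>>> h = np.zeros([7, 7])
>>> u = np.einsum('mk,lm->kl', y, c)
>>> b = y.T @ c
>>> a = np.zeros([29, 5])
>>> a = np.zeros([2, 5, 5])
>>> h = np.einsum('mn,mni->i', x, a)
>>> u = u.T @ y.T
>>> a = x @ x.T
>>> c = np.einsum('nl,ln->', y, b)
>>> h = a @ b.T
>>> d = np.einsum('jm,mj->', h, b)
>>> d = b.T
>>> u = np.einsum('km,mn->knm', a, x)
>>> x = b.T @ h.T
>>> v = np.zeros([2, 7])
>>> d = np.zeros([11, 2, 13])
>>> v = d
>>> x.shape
(2, 2)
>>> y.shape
(2, 7)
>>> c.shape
()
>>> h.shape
(2, 7)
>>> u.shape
(2, 5, 2)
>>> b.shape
(7, 2)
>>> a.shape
(2, 2)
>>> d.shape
(11, 2, 13)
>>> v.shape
(11, 2, 13)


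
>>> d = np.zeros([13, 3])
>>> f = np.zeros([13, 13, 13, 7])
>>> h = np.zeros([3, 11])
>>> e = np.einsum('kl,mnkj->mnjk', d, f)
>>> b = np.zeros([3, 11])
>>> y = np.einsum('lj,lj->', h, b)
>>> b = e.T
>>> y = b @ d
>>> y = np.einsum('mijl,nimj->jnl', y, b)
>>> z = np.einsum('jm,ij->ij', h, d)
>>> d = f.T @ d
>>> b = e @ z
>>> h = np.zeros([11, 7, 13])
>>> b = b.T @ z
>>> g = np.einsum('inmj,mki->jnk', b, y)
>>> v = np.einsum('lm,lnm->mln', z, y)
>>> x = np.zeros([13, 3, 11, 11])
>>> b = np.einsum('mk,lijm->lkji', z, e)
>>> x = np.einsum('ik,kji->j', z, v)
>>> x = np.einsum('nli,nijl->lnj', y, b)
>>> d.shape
(7, 13, 13, 3)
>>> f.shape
(13, 13, 13, 7)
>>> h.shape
(11, 7, 13)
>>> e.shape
(13, 13, 7, 13)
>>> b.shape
(13, 3, 7, 13)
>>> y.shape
(13, 13, 3)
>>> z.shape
(13, 3)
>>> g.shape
(3, 7, 13)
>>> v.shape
(3, 13, 13)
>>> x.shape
(13, 13, 7)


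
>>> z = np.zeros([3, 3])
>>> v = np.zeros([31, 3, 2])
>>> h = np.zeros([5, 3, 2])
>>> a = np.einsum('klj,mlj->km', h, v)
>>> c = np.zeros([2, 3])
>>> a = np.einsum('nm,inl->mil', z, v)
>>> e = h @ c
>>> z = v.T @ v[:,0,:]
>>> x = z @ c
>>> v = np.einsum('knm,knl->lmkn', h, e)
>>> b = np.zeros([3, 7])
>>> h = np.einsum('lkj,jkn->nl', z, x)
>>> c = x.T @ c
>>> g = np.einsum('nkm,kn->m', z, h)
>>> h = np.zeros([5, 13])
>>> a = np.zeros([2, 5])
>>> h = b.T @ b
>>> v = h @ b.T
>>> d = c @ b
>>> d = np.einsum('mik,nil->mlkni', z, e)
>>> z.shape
(2, 3, 2)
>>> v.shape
(7, 3)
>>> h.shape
(7, 7)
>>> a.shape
(2, 5)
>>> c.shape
(3, 3, 3)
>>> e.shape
(5, 3, 3)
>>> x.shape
(2, 3, 3)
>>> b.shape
(3, 7)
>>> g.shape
(2,)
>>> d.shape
(2, 3, 2, 5, 3)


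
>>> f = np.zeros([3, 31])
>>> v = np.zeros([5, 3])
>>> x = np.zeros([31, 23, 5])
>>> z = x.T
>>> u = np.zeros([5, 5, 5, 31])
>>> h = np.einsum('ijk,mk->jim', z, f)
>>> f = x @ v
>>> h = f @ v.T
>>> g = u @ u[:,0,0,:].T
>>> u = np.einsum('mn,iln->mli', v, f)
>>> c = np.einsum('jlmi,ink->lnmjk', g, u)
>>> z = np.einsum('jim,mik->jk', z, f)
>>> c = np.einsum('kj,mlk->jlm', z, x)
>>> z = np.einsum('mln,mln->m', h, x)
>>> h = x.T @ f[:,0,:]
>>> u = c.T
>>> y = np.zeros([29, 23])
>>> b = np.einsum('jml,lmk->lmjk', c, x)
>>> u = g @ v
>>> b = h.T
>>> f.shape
(31, 23, 3)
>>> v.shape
(5, 3)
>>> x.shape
(31, 23, 5)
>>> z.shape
(31,)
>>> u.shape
(5, 5, 5, 3)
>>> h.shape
(5, 23, 3)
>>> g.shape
(5, 5, 5, 5)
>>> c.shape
(3, 23, 31)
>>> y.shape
(29, 23)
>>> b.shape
(3, 23, 5)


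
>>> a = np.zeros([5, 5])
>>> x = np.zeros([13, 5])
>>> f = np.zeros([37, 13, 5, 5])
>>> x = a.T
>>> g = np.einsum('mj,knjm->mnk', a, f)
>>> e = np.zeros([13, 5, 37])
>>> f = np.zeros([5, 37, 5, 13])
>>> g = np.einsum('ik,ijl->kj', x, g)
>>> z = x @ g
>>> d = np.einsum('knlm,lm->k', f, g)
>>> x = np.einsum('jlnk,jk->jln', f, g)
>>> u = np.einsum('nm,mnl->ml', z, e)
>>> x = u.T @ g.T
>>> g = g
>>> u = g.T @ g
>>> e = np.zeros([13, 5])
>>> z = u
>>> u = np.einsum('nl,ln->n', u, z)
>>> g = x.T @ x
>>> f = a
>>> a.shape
(5, 5)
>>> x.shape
(37, 5)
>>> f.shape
(5, 5)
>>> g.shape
(5, 5)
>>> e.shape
(13, 5)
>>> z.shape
(13, 13)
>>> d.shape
(5,)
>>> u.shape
(13,)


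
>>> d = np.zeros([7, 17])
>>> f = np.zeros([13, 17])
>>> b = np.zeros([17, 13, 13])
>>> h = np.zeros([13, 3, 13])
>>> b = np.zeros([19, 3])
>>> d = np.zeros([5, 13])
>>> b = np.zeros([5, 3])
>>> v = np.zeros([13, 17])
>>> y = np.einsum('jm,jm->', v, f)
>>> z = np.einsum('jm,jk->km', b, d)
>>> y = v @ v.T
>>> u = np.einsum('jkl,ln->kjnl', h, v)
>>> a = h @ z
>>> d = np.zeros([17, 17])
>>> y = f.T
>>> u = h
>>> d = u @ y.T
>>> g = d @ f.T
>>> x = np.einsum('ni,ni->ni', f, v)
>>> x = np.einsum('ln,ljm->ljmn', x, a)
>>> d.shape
(13, 3, 17)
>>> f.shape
(13, 17)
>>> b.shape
(5, 3)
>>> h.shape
(13, 3, 13)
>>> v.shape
(13, 17)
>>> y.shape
(17, 13)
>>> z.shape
(13, 3)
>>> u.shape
(13, 3, 13)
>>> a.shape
(13, 3, 3)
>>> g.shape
(13, 3, 13)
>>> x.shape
(13, 3, 3, 17)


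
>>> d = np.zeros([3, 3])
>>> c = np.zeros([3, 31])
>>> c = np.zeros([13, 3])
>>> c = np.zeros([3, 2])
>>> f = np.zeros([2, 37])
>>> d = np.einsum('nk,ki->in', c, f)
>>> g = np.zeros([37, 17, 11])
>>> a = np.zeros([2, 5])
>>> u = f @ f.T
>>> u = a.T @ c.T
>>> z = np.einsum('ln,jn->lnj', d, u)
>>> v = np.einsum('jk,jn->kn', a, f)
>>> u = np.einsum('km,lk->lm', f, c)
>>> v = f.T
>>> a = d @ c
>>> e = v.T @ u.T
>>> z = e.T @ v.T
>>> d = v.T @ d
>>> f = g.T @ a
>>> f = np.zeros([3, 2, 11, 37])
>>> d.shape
(2, 3)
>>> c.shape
(3, 2)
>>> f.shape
(3, 2, 11, 37)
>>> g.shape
(37, 17, 11)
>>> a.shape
(37, 2)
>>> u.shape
(3, 37)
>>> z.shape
(3, 37)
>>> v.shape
(37, 2)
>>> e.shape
(2, 3)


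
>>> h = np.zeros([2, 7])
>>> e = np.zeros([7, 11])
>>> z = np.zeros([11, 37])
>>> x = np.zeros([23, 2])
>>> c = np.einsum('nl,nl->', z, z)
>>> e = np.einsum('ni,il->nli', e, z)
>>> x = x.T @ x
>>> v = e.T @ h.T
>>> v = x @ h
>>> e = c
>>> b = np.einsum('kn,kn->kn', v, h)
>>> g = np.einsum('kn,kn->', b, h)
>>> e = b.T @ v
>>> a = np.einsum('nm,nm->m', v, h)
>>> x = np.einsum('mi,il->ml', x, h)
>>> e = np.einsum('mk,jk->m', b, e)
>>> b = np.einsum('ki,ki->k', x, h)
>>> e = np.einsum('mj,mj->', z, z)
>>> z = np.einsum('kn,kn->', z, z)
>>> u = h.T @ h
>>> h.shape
(2, 7)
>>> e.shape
()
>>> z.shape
()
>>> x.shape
(2, 7)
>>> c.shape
()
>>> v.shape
(2, 7)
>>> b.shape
(2,)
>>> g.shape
()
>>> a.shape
(7,)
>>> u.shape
(7, 7)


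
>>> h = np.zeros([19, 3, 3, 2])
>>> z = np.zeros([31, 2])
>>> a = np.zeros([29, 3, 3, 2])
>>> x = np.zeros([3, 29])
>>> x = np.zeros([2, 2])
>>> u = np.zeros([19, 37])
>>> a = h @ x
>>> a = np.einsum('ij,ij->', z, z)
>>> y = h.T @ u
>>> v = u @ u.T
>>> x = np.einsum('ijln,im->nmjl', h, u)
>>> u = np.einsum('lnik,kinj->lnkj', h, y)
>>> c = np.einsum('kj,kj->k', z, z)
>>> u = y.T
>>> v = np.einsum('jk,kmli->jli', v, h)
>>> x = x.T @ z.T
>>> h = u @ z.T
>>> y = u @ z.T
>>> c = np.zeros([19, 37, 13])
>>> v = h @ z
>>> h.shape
(37, 3, 3, 31)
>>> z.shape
(31, 2)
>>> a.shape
()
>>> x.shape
(3, 3, 37, 31)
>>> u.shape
(37, 3, 3, 2)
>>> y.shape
(37, 3, 3, 31)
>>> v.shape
(37, 3, 3, 2)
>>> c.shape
(19, 37, 13)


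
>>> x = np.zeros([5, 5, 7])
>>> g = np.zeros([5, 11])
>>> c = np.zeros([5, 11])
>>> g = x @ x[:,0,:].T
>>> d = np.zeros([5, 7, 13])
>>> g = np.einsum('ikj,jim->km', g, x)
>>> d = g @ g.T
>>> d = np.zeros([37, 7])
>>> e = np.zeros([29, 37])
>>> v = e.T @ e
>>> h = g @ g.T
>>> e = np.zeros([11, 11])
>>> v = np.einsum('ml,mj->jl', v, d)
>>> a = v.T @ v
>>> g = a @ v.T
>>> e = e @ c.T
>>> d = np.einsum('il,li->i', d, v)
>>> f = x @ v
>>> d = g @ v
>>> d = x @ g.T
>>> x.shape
(5, 5, 7)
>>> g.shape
(37, 7)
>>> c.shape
(5, 11)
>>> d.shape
(5, 5, 37)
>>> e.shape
(11, 5)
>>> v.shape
(7, 37)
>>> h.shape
(5, 5)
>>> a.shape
(37, 37)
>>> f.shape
(5, 5, 37)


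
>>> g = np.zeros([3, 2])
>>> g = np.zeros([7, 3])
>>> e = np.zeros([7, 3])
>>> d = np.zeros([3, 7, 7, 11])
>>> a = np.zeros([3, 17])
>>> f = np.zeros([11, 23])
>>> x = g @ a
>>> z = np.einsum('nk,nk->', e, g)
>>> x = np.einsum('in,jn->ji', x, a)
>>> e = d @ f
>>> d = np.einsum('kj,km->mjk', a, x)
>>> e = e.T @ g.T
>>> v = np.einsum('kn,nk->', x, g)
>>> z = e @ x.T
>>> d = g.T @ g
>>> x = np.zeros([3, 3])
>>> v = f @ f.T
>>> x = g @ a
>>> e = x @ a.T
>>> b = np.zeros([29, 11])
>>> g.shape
(7, 3)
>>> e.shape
(7, 3)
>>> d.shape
(3, 3)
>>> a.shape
(3, 17)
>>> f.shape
(11, 23)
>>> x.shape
(7, 17)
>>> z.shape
(23, 7, 7, 3)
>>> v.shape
(11, 11)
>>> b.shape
(29, 11)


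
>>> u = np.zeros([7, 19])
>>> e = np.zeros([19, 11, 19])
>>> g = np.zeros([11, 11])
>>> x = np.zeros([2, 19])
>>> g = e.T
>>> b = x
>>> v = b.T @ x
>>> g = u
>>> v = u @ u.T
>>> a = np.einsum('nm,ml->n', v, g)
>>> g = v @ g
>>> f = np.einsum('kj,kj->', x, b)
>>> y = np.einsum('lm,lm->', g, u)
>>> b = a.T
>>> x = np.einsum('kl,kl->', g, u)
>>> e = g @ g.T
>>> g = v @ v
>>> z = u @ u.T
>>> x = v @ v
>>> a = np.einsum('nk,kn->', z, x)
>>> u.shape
(7, 19)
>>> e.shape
(7, 7)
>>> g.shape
(7, 7)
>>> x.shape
(7, 7)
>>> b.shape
(7,)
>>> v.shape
(7, 7)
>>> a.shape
()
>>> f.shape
()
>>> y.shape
()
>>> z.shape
(7, 7)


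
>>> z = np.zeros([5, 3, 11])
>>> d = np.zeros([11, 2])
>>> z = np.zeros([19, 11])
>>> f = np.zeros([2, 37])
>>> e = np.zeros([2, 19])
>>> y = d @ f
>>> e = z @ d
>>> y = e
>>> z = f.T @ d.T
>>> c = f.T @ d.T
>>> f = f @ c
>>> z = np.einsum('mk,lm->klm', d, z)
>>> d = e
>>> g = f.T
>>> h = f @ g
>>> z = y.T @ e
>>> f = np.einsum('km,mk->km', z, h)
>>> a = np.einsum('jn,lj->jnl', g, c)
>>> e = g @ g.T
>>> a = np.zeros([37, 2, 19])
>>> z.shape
(2, 2)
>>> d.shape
(19, 2)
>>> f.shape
(2, 2)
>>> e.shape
(11, 11)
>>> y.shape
(19, 2)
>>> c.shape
(37, 11)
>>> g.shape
(11, 2)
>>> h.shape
(2, 2)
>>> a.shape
(37, 2, 19)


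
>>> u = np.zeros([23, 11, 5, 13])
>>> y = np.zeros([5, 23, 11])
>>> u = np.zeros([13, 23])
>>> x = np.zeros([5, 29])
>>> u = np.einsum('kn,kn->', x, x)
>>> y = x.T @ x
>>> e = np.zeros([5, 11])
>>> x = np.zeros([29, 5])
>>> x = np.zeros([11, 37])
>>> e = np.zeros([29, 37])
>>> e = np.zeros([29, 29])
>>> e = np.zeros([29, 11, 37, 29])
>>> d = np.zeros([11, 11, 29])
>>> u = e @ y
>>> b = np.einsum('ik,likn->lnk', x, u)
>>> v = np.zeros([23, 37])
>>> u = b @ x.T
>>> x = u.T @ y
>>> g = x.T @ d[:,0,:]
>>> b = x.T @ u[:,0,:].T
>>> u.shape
(29, 29, 11)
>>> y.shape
(29, 29)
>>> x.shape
(11, 29, 29)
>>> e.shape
(29, 11, 37, 29)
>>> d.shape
(11, 11, 29)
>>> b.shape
(29, 29, 29)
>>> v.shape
(23, 37)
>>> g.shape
(29, 29, 29)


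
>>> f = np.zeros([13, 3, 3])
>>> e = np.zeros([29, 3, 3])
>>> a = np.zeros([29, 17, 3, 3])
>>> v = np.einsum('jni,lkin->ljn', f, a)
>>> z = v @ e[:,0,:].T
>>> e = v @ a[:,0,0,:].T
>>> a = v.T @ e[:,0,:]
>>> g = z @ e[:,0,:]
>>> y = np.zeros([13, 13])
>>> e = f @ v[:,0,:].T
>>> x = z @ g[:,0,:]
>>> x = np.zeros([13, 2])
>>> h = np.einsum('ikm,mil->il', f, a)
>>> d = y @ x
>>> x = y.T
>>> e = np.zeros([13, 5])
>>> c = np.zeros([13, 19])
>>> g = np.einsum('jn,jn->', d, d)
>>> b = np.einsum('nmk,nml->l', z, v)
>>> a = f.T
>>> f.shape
(13, 3, 3)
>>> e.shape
(13, 5)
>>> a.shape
(3, 3, 13)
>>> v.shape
(29, 13, 3)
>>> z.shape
(29, 13, 29)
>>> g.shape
()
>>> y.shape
(13, 13)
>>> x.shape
(13, 13)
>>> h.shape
(13, 29)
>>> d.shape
(13, 2)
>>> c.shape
(13, 19)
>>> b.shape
(3,)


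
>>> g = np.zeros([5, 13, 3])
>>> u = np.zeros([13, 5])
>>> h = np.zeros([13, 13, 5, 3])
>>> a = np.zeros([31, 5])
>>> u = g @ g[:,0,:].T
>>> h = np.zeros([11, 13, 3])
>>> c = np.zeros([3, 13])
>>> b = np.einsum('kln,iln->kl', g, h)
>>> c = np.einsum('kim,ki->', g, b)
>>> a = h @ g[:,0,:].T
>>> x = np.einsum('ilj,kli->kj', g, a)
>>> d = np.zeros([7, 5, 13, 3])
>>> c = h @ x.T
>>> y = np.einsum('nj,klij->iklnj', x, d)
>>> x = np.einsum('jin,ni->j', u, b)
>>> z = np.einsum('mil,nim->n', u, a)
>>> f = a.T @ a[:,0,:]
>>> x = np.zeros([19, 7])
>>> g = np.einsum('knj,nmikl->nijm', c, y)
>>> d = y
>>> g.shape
(13, 5, 11, 7)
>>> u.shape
(5, 13, 5)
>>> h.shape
(11, 13, 3)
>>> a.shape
(11, 13, 5)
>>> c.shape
(11, 13, 11)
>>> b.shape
(5, 13)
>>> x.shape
(19, 7)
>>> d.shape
(13, 7, 5, 11, 3)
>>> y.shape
(13, 7, 5, 11, 3)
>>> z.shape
(11,)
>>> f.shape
(5, 13, 5)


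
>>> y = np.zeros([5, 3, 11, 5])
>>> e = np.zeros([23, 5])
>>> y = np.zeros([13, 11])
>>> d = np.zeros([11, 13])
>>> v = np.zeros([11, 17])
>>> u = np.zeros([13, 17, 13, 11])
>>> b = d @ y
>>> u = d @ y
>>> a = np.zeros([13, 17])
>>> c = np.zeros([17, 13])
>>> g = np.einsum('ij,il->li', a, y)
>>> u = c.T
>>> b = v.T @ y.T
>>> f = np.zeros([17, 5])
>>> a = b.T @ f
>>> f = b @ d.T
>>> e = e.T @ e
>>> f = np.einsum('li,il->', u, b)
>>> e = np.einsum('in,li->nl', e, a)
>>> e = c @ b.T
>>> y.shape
(13, 11)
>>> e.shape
(17, 17)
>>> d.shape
(11, 13)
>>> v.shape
(11, 17)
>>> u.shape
(13, 17)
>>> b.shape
(17, 13)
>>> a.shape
(13, 5)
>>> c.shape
(17, 13)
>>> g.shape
(11, 13)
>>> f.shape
()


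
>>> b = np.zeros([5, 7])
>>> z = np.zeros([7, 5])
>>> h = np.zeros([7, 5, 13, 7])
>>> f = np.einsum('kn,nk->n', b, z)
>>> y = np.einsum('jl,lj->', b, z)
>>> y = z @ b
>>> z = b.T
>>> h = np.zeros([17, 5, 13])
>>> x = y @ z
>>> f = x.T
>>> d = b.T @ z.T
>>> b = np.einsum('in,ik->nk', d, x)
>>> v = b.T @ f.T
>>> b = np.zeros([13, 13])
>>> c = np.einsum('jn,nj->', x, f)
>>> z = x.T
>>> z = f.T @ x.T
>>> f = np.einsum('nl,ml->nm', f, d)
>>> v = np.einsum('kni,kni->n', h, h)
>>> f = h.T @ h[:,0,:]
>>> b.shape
(13, 13)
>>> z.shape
(7, 7)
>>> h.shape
(17, 5, 13)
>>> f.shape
(13, 5, 13)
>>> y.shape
(7, 7)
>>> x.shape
(7, 5)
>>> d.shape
(7, 7)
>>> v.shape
(5,)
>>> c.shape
()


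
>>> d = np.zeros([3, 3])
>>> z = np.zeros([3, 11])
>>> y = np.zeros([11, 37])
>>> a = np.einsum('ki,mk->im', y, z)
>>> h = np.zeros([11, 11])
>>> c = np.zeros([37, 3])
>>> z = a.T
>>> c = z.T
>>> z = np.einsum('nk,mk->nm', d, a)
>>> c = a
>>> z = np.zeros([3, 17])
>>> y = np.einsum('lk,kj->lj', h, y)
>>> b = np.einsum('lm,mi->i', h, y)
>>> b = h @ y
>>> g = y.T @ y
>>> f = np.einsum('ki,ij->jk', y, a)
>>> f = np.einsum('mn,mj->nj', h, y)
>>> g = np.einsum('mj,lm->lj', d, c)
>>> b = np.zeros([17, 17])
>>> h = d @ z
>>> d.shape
(3, 3)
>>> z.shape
(3, 17)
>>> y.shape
(11, 37)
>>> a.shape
(37, 3)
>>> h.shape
(3, 17)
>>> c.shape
(37, 3)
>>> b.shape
(17, 17)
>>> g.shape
(37, 3)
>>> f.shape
(11, 37)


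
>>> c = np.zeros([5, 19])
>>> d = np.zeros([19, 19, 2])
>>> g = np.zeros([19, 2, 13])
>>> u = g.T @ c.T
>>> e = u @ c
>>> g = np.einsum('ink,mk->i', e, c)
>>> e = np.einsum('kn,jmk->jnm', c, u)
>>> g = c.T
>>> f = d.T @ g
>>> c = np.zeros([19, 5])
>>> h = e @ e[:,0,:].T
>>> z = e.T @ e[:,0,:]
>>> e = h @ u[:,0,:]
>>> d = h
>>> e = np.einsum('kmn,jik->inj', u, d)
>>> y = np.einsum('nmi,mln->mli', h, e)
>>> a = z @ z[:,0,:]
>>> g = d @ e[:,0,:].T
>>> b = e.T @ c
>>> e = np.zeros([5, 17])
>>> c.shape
(19, 5)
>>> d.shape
(13, 19, 13)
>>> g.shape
(13, 19, 19)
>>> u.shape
(13, 2, 5)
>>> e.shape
(5, 17)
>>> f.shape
(2, 19, 5)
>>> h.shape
(13, 19, 13)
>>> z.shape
(2, 19, 2)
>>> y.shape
(19, 5, 13)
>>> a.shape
(2, 19, 2)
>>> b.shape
(13, 5, 5)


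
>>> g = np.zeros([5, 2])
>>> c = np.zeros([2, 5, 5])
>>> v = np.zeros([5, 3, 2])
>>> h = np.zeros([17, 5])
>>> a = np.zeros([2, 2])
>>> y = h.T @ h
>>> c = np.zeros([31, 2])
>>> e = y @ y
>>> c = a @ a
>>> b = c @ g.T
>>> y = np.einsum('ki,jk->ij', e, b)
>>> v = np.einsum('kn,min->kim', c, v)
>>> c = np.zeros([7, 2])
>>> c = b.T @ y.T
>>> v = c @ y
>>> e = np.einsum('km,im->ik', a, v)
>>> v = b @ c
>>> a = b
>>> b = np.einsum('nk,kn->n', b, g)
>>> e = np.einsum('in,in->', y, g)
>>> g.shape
(5, 2)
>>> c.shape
(5, 5)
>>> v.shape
(2, 5)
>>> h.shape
(17, 5)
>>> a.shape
(2, 5)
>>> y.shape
(5, 2)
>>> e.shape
()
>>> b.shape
(2,)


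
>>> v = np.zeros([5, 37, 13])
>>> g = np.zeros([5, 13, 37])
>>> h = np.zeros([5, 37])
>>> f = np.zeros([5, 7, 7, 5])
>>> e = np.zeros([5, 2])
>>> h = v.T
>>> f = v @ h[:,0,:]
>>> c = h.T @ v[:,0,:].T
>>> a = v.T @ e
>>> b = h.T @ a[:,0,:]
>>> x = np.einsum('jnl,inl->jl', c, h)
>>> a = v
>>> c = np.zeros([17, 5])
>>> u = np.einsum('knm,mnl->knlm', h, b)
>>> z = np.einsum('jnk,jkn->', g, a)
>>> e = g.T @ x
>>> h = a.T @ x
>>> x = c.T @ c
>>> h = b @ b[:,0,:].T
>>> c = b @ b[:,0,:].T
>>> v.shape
(5, 37, 13)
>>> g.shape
(5, 13, 37)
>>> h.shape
(5, 37, 5)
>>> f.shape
(5, 37, 5)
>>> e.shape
(37, 13, 5)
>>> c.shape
(5, 37, 5)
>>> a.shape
(5, 37, 13)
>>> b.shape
(5, 37, 2)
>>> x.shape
(5, 5)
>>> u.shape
(13, 37, 2, 5)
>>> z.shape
()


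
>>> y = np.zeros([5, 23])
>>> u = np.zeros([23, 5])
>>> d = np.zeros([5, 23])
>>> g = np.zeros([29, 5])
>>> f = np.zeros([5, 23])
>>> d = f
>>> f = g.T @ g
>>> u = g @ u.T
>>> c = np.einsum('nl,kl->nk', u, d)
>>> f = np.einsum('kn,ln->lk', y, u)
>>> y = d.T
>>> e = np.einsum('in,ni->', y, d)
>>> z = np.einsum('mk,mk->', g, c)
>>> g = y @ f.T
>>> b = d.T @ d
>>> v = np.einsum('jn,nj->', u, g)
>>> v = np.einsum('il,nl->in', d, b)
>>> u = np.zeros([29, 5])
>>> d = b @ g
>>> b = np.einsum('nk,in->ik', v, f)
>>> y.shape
(23, 5)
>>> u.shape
(29, 5)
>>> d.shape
(23, 29)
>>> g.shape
(23, 29)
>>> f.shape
(29, 5)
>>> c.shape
(29, 5)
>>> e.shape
()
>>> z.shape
()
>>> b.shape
(29, 23)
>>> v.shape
(5, 23)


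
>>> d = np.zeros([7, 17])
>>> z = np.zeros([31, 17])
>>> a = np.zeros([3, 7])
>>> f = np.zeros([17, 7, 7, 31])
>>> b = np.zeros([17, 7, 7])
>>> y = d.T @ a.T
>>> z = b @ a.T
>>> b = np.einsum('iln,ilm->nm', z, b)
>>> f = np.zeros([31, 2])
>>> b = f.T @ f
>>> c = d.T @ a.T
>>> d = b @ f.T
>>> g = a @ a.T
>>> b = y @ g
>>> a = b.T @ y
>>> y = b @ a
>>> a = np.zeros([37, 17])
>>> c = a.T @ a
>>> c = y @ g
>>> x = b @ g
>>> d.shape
(2, 31)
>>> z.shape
(17, 7, 3)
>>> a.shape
(37, 17)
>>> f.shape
(31, 2)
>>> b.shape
(17, 3)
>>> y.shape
(17, 3)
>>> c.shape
(17, 3)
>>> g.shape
(3, 3)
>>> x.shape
(17, 3)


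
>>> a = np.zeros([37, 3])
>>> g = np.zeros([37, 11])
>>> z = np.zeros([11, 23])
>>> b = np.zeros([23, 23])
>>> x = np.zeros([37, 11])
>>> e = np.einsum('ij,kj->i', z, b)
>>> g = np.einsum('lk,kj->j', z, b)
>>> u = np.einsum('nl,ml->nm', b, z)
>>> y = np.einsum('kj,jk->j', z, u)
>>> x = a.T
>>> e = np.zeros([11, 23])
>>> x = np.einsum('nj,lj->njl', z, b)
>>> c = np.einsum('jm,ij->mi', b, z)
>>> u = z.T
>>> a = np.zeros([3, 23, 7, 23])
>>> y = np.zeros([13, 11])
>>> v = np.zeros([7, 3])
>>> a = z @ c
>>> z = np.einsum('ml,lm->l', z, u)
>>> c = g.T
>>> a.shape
(11, 11)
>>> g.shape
(23,)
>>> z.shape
(23,)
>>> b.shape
(23, 23)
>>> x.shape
(11, 23, 23)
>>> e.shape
(11, 23)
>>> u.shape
(23, 11)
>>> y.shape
(13, 11)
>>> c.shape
(23,)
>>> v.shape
(7, 3)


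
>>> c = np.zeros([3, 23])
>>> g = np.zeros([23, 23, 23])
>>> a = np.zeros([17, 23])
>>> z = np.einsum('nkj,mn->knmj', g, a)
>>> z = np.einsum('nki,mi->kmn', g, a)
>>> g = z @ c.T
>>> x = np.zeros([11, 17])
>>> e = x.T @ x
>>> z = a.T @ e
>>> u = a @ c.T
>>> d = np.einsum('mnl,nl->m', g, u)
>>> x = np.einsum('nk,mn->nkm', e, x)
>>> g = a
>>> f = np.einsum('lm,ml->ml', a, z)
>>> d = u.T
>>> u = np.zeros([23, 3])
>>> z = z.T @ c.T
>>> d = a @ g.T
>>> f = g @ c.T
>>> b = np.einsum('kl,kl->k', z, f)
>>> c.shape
(3, 23)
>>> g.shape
(17, 23)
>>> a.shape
(17, 23)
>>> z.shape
(17, 3)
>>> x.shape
(17, 17, 11)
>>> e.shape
(17, 17)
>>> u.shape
(23, 3)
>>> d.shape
(17, 17)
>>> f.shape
(17, 3)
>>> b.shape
(17,)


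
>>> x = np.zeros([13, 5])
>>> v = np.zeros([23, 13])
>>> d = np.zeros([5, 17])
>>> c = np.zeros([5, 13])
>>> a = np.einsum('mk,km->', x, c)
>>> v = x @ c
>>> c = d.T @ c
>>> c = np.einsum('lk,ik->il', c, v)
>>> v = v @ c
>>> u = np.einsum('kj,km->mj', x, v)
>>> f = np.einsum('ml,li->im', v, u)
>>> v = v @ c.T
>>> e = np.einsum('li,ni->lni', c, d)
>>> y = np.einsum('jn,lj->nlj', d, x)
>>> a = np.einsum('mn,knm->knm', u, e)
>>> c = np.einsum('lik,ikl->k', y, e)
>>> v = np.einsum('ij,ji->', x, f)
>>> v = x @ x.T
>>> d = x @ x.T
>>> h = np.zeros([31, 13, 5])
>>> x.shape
(13, 5)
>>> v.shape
(13, 13)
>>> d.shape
(13, 13)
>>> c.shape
(5,)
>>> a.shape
(13, 5, 17)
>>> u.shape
(17, 5)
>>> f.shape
(5, 13)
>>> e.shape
(13, 5, 17)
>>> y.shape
(17, 13, 5)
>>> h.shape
(31, 13, 5)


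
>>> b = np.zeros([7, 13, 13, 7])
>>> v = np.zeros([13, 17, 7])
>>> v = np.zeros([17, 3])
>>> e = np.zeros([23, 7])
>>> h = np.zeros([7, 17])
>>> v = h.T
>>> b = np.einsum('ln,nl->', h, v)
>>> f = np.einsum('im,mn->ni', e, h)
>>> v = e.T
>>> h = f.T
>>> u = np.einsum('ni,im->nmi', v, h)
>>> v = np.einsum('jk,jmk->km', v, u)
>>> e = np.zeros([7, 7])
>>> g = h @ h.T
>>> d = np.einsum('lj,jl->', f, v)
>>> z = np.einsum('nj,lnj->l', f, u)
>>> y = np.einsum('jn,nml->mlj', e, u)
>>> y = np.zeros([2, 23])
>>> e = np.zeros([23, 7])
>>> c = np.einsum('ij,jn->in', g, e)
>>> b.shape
()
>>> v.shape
(23, 17)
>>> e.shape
(23, 7)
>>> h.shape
(23, 17)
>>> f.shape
(17, 23)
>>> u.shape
(7, 17, 23)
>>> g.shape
(23, 23)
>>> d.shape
()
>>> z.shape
(7,)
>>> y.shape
(2, 23)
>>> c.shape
(23, 7)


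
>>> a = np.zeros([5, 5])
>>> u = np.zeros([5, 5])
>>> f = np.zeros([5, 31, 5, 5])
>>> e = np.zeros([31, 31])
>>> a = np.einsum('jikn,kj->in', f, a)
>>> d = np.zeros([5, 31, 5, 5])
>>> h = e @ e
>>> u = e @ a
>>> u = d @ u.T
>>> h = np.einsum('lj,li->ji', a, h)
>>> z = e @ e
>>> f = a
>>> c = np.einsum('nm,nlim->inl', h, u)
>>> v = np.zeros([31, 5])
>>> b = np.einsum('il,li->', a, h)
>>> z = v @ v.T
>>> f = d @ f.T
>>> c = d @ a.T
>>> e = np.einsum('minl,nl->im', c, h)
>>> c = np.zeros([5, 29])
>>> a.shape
(31, 5)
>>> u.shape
(5, 31, 5, 31)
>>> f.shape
(5, 31, 5, 31)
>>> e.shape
(31, 5)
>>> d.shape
(5, 31, 5, 5)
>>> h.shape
(5, 31)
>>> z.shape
(31, 31)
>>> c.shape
(5, 29)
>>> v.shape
(31, 5)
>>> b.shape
()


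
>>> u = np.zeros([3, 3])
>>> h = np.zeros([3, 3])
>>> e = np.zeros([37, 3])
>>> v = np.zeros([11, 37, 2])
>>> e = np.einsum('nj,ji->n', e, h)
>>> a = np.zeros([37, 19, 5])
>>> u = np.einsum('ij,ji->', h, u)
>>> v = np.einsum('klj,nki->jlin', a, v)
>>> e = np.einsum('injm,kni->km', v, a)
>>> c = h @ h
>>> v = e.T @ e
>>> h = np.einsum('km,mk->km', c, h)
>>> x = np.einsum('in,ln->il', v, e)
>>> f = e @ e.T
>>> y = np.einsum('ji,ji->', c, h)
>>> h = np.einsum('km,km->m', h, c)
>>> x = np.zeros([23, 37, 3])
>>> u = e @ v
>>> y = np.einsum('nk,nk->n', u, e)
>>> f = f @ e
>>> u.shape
(37, 11)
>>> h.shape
(3,)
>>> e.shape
(37, 11)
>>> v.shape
(11, 11)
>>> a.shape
(37, 19, 5)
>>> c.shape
(3, 3)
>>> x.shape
(23, 37, 3)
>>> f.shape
(37, 11)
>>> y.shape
(37,)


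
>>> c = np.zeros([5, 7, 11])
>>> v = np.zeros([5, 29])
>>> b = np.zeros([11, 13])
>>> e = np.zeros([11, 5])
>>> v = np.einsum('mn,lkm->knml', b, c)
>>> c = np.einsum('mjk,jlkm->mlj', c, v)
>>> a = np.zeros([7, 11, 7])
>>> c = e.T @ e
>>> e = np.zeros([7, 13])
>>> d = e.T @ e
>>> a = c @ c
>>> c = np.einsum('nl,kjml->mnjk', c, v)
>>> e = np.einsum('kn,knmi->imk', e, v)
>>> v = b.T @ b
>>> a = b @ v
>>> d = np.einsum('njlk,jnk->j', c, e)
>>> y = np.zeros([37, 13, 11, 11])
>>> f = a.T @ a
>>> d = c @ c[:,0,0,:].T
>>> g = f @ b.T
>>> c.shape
(11, 5, 13, 7)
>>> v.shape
(13, 13)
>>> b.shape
(11, 13)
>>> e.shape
(5, 11, 7)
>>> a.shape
(11, 13)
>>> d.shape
(11, 5, 13, 11)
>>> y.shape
(37, 13, 11, 11)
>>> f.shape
(13, 13)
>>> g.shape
(13, 11)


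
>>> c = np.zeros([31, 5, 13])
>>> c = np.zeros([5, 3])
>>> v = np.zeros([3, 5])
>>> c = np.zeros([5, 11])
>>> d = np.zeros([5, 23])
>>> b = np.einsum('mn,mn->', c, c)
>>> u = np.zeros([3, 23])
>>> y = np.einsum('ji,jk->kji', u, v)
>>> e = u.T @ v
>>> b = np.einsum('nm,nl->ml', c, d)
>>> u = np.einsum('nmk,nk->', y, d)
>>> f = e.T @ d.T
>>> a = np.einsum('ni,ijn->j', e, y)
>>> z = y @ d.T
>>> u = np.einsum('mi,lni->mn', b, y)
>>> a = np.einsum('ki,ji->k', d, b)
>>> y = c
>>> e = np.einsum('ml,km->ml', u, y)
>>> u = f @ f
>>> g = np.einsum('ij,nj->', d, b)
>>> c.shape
(5, 11)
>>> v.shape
(3, 5)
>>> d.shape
(5, 23)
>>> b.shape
(11, 23)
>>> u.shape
(5, 5)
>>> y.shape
(5, 11)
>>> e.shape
(11, 3)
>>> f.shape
(5, 5)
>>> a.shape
(5,)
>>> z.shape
(5, 3, 5)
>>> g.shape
()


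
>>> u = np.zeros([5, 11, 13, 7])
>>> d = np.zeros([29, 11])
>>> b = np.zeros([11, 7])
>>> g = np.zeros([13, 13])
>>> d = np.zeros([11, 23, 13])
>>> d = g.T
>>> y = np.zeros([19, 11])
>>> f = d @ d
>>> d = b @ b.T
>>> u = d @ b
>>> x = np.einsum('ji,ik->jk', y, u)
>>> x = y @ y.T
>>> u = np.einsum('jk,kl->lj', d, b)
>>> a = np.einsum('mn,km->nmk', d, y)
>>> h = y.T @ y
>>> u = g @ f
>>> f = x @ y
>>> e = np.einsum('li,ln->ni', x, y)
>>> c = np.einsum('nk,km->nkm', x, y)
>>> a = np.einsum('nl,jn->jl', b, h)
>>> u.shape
(13, 13)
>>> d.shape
(11, 11)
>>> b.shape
(11, 7)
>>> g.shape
(13, 13)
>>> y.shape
(19, 11)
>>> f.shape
(19, 11)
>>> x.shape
(19, 19)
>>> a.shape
(11, 7)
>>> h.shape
(11, 11)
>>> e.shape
(11, 19)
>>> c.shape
(19, 19, 11)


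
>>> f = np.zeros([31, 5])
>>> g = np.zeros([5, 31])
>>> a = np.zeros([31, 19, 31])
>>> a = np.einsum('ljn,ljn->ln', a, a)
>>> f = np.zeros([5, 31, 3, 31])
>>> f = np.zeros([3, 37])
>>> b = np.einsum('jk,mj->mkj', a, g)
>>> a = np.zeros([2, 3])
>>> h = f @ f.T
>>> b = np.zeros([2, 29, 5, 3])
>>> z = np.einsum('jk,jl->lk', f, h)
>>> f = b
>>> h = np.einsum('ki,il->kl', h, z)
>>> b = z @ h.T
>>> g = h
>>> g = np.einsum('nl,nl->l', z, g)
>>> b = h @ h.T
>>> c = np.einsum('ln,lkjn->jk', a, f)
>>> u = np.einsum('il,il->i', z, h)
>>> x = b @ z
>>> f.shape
(2, 29, 5, 3)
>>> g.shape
(37,)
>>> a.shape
(2, 3)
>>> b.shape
(3, 3)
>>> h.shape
(3, 37)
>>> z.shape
(3, 37)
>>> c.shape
(5, 29)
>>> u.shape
(3,)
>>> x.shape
(3, 37)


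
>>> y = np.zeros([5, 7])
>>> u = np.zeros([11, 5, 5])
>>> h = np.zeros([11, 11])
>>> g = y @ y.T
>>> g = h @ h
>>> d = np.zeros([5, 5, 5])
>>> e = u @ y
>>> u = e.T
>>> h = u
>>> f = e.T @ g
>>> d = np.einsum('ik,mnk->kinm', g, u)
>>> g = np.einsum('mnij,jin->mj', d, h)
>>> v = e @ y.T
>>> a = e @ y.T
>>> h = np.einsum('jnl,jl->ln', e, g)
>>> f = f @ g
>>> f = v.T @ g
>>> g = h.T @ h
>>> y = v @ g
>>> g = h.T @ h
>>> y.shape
(11, 5, 5)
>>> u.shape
(7, 5, 11)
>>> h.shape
(7, 5)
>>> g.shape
(5, 5)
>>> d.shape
(11, 11, 5, 7)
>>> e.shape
(11, 5, 7)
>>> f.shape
(5, 5, 7)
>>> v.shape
(11, 5, 5)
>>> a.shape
(11, 5, 5)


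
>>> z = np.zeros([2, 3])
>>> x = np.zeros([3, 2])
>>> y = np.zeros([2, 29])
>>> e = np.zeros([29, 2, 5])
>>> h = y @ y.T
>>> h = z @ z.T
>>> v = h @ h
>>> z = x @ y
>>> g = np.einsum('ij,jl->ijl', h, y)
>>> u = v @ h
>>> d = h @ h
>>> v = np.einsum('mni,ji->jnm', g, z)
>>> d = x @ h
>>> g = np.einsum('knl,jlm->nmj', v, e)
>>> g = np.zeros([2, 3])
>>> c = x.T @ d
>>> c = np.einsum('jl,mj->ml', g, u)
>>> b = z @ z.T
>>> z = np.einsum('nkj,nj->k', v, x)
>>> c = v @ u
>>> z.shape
(2,)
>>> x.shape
(3, 2)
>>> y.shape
(2, 29)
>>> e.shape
(29, 2, 5)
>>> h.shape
(2, 2)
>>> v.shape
(3, 2, 2)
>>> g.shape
(2, 3)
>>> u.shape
(2, 2)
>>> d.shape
(3, 2)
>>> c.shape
(3, 2, 2)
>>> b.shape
(3, 3)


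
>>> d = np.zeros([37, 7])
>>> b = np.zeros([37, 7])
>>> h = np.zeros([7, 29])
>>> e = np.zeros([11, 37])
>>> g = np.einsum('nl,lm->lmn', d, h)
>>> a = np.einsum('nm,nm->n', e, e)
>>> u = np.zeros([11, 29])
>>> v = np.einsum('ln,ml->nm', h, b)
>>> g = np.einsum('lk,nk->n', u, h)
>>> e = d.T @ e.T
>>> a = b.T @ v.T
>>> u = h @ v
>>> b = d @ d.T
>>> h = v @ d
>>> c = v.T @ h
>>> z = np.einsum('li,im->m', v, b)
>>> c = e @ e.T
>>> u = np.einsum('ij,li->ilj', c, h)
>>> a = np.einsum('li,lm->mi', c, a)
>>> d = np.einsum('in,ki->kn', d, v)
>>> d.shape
(29, 7)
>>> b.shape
(37, 37)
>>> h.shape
(29, 7)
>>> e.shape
(7, 11)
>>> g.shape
(7,)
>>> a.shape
(29, 7)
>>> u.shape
(7, 29, 7)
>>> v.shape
(29, 37)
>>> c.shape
(7, 7)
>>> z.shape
(37,)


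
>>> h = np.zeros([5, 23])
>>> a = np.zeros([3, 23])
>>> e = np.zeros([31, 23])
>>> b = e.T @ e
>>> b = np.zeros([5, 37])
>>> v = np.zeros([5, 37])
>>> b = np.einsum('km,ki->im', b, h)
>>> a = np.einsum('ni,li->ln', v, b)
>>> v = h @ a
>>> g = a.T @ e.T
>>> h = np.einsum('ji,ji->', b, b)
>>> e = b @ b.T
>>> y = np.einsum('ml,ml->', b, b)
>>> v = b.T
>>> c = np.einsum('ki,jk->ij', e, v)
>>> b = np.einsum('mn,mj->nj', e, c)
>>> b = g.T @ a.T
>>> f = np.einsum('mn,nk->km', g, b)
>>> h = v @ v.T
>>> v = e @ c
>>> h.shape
(37, 37)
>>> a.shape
(23, 5)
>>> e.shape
(23, 23)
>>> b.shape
(31, 23)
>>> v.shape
(23, 37)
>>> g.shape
(5, 31)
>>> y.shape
()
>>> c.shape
(23, 37)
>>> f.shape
(23, 5)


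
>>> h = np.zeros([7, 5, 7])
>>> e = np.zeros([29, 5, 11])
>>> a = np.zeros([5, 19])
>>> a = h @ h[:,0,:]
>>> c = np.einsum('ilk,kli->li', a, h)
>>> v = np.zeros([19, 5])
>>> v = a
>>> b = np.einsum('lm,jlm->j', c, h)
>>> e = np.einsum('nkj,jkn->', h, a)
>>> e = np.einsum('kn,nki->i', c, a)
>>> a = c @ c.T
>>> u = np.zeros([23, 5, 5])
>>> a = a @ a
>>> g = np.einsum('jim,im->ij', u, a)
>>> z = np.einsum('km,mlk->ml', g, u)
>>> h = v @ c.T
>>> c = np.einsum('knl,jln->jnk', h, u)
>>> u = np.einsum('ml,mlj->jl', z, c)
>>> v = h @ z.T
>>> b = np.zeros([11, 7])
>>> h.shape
(7, 5, 5)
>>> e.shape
(7,)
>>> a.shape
(5, 5)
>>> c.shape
(23, 5, 7)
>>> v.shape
(7, 5, 23)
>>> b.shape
(11, 7)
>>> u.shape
(7, 5)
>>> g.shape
(5, 23)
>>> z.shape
(23, 5)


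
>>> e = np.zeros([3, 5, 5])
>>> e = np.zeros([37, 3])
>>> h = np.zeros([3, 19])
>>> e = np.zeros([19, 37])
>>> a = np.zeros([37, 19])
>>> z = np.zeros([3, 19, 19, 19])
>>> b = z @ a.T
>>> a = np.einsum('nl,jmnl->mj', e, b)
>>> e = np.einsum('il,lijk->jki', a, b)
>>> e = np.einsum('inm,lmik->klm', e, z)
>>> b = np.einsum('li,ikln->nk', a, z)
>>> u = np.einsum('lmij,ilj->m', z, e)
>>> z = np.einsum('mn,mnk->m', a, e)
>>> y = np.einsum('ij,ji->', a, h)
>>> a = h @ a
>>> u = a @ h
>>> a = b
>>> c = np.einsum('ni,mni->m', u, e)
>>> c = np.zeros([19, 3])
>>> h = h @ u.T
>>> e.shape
(19, 3, 19)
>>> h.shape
(3, 3)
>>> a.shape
(19, 19)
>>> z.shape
(19,)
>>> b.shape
(19, 19)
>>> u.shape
(3, 19)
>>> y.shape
()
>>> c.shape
(19, 3)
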